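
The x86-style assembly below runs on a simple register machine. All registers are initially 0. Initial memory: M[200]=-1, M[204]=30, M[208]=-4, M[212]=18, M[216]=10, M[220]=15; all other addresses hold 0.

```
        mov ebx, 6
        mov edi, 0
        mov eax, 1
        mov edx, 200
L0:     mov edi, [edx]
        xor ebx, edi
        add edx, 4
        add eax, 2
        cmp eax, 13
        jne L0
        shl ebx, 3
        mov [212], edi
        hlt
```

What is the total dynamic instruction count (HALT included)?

after mov ebx, 6: ebx=6
after mov edi, 0: edi=0
after mov eax, 1: eax=1
after mov edx, 200: edx=200
after mov edi, [edx]: edi=M[200]=-1
after xor ebx, edi: ebx=6^(-1)=-7
after add edx, 4: edx=200+4=204
after add eax, 2: eax=1+2=3
cmp eax, 13  (cmp 3,13)
jne L0: taken
after mov edi, [edx]: edi=M[204]=30
after xor ebx, edi: ebx=(-7)^30=-25
after add edx, 4: edx=204+4=208
after add eax, 2: eax=3+2=5
cmp eax, 13  (cmp 5,13)
jne L0: taken
after mov edi, [edx]: edi=M[208]=-4
after xor ebx, edi: ebx=(-25)^(-4)=27
after add edx, 4: edx=208+4=212
after add eax, 2: eax=5+2=7
cmp eax, 13  (cmp 7,13)
jne L0: taken
after mov edi, [edx]: edi=M[212]=18
after xor ebx, edi: ebx=27^18=9
after add edx, 4: edx=212+4=216
after add eax, 2: eax=7+2=9
cmp eax, 13  (cmp 9,13)
jne L0: taken
after mov edi, [edx]: edi=M[216]=10
after xor ebx, edi: ebx=9^10=3
after add edx, 4: edx=216+4=220
after add eax, 2: eax=9+2=11
cmp eax, 13  (cmp 11,13)
jne L0: taken
after mov edi, [edx]: edi=M[220]=15
after xor ebx, edi: ebx=3^15=12
after add edx, 4: edx=220+4=224
after add eax, 2: eax=11+2=13
cmp eax, 13  (cmp 13,13)
jne L0: not taken
after shl ebx, 3: ebx=12<<3=96
mov [212], edi → M[212]=15
halt.
Total executed instructions: 43.

43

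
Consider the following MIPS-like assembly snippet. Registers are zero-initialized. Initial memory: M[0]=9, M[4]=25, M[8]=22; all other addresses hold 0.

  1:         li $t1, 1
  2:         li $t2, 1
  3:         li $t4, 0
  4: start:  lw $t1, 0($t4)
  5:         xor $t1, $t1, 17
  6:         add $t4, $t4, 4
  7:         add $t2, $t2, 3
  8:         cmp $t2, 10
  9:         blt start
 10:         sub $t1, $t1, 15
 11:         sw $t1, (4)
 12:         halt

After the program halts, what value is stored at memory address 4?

-8

after li $t1, 1: $t1=1
after li $t2, 1: $t2=1
after li $t4, 0: $t4=0
after lw $t1, 0($t4): $t1=M[0]=9
after xor $t1, $t1, 17: $t1=9^17=24
after add $t4, $t4, 4: $t4=0+4=4
after add $t2, $t2, 3: $t2=1+3=4
cmp $t2, 10  (cmp 4,10)
blt start: taken
after lw $t1, 0($t4): $t1=M[4]=25
after xor $t1, $t1, 17: $t1=25^17=8
after add $t4, $t4, 4: $t4=4+4=8
after add $t2, $t2, 3: $t2=4+3=7
cmp $t2, 10  (cmp 7,10)
blt start: taken
after lw $t1, 0($t4): $t1=M[8]=22
after xor $t1, $t1, 17: $t1=22^17=7
after add $t4, $t4, 4: $t4=8+4=12
after add $t2, $t2, 3: $t2=7+3=10
cmp $t2, 10  (cmp 10,10)
blt start: not taken
after sub $t1, $t1, 15: $t1=7-15=-8
sw $t1, (4) → M[4]=-8
halt.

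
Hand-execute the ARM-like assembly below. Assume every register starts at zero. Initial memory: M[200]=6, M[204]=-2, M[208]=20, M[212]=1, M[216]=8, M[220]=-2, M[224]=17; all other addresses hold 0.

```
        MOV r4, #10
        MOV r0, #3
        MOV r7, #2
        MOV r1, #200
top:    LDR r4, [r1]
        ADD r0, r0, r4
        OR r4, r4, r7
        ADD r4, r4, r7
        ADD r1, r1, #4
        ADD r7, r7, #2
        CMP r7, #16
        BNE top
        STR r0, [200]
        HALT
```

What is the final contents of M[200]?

MOV r4, #10 → r4=10
MOV r0, #3 → r0=3
MOV r7, #2 → r7=2
MOV r1, #200 → r1=200
LDR r4, [r1] → r4=M[200]=6
ADD r0, r0, r4 → r0=3+6=9
OR r4, r4, r7 → r4=6|2=6
ADD r4, r4, r7 → r4=6+2=8
ADD r1, r1, #4 → r1=200+4=204
ADD r7, r7, #2 → r7=2+2=4
CMP r7, #16  (cmp 4,16)
BNE top: taken
LDR r4, [r1] → r4=M[204]=-2
ADD r0, r0, r4 → r0=9+(-2)=7
OR r4, r4, r7 → r4=(-2)|4=-2
ADD r4, r4, r7 → r4=(-2)+4=2
ADD r1, r1, #4 → r1=204+4=208
ADD r7, r7, #2 → r7=4+2=6
CMP r7, #16  (cmp 6,16)
BNE top: taken
LDR r4, [r1] → r4=M[208]=20
ADD r0, r0, r4 → r0=7+20=27
OR r4, r4, r7 → r4=20|6=22
ADD r4, r4, r7 → r4=22+6=28
ADD r1, r1, #4 → r1=208+4=212
ADD r7, r7, #2 → r7=6+2=8
CMP r7, #16  (cmp 8,16)
BNE top: taken
LDR r4, [r1] → r4=M[212]=1
ADD r0, r0, r4 → r0=27+1=28
OR r4, r4, r7 → r4=1|8=9
ADD r4, r4, r7 → r4=9+8=17
ADD r1, r1, #4 → r1=212+4=216
ADD r7, r7, #2 → r7=8+2=10
CMP r7, #16  (cmp 10,16)
BNE top: taken
LDR r4, [r1] → r4=M[216]=8
ADD r0, r0, r4 → r0=28+8=36
OR r4, r4, r7 → r4=8|10=10
ADD r4, r4, r7 → r4=10+10=20
ADD r1, r1, #4 → r1=216+4=220
ADD r7, r7, #2 → r7=10+2=12
CMP r7, #16  (cmp 12,16)
BNE top: taken
LDR r4, [r1] → r4=M[220]=-2
ADD r0, r0, r4 → r0=36+(-2)=34
OR r4, r4, r7 → r4=(-2)|12=-2
ADD r4, r4, r7 → r4=(-2)+12=10
ADD r1, r1, #4 → r1=220+4=224
ADD r7, r7, #2 → r7=12+2=14
CMP r7, #16  (cmp 14,16)
BNE top: taken
LDR r4, [r1] → r4=M[224]=17
ADD r0, r0, r4 → r0=34+17=51
OR r4, r4, r7 → r4=17|14=31
ADD r4, r4, r7 → r4=31+14=45
ADD r1, r1, #4 → r1=224+4=228
ADD r7, r7, #2 → r7=14+2=16
CMP r7, #16  (cmp 16,16)
BNE top: not taken
STR r0, [200] → M[200]=51
halt.

51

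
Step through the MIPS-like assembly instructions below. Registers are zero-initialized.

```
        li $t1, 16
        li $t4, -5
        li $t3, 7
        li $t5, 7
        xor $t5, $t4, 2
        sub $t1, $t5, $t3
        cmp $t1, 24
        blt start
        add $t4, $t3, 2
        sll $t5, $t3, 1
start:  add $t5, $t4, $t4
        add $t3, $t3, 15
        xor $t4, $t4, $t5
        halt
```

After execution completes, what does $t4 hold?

13

li $t1, 16 → $t1=16
li $t4, -5 → $t4=-5
li $t3, 7 → $t3=7
li $t5, 7 → $t5=7
xor $t5, $t4, 2 → $t5=(-5)^2=-7
sub $t1, $t5, $t3 → $t1=(-7)-7=-14
cmp $t1, 24  (cmp -14,24)
blt start: taken
add $t5, $t4, $t4 → $t5=(-5)+(-5)=-10
add $t3, $t3, 15 → $t3=7+15=22
xor $t4, $t4, $t5 → $t4=(-5)^(-10)=13
halt.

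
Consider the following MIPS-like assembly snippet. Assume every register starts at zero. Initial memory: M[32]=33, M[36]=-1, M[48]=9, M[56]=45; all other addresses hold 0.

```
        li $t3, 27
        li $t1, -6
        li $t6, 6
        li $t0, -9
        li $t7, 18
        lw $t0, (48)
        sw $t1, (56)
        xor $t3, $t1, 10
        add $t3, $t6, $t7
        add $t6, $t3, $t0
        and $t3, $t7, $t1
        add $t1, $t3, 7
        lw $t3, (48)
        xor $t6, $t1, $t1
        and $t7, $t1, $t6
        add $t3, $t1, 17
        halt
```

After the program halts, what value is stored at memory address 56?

-6

after li $t3, 27: $t3=27
after li $t1, -6: $t1=-6
after li $t6, 6: $t6=6
after li $t0, -9: $t0=-9
after li $t7, 18: $t7=18
after lw $t0, (48): $t0=M[48]=9
sw $t1, (56) → M[56]=-6
after xor $t3, $t1, 10: $t3=(-6)^10=-16
after add $t3, $t6, $t7: $t3=6+18=24
after add $t6, $t3, $t0: $t6=24+9=33
after and $t3, $t7, $t1: $t3=18&(-6)=18
after add $t1, $t3, 7: $t1=18+7=25
after lw $t3, (48): $t3=M[48]=9
after xor $t6, $t1, $t1: $t6=25^25=0
after and $t7, $t1, $t6: $t7=25&0=0
after add $t3, $t1, 17: $t3=25+17=42
halt.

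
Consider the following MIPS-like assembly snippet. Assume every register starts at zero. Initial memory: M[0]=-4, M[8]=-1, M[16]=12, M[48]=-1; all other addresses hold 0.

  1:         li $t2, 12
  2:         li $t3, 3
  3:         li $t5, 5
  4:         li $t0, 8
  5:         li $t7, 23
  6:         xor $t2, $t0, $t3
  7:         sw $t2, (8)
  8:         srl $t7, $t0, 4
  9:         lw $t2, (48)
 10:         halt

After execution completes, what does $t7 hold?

0

$t2=12
$t3=3
$t5=5
$t0=8
$t7=23
$t2=8^3=11
sw $t2, (8) → M[8]=11
$t7=8>>4=0
$t2=M[48]=-1
halt.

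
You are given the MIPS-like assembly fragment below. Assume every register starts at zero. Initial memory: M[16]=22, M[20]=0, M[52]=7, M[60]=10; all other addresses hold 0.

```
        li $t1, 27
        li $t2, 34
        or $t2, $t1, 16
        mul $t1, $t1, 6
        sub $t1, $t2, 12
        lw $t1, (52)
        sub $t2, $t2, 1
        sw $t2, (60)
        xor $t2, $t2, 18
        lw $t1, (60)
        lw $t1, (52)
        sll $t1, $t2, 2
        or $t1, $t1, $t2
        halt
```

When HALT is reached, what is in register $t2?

$t1=27
$t2=34
$t2=27|16=27
$t1=27*6=162
$t1=27-12=15
$t1=M[52]=7
$t2=27-1=26
sw $t2, (60) → M[60]=26
$t2=26^18=8
$t1=M[60]=26
$t1=M[52]=7
$t1=8<<2=32
$t1=32|8=40
halt.

8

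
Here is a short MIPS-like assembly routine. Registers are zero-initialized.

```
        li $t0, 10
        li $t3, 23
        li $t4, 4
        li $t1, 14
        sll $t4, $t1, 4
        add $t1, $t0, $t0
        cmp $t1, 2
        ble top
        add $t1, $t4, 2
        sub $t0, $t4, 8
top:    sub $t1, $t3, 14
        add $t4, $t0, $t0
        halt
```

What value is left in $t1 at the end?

9

$t0=10
$t3=23
$t4=4
$t1=14
$t4=14<<4=224
$t1=10+10=20
cmp $t1, 2  (cmp 20,2)
ble top: not taken
$t1=224+2=226
$t0=224-8=216
$t1=23-14=9
$t4=216+216=432
halt.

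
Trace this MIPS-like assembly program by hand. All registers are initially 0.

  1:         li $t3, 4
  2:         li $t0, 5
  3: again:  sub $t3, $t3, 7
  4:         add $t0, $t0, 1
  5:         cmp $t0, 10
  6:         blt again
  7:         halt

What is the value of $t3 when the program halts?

$t3=4
$t0=5
$t3=4-7=-3
$t0=5+1=6
cmp $t0, 10  (cmp 6,10)
blt again: taken
$t3=(-3)-7=-10
$t0=6+1=7
cmp $t0, 10  (cmp 7,10)
blt again: taken
$t3=(-10)-7=-17
$t0=7+1=8
cmp $t0, 10  (cmp 8,10)
blt again: taken
$t3=(-17)-7=-24
$t0=8+1=9
cmp $t0, 10  (cmp 9,10)
blt again: taken
$t3=(-24)-7=-31
$t0=9+1=10
cmp $t0, 10  (cmp 10,10)
blt again: not taken
halt.

-31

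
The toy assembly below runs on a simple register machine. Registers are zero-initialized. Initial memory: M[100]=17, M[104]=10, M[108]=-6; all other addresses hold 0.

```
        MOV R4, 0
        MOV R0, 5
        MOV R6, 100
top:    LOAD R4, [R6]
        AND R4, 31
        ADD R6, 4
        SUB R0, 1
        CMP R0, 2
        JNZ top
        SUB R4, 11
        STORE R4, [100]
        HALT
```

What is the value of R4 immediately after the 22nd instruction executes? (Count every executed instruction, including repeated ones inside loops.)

15

R4=0
R0=5
R6=100
R4=M[100]=17
R4=17&31=17
R6=100+4=104
R0=5-1=4
CMP R0, 2  (cmp 4,2)
JNZ top: taken
R4=M[104]=10
R4=10&31=10
R6=104+4=108
R0=4-1=3
CMP R0, 2  (cmp 3,2)
JNZ top: taken
R4=M[108]=-6
R4=(-6)&31=26
R6=108+4=112
R0=3-1=2
CMP R0, 2  (cmp 2,2)
JNZ top: not taken
R4=26-11=15
After step 22: R4 = 15.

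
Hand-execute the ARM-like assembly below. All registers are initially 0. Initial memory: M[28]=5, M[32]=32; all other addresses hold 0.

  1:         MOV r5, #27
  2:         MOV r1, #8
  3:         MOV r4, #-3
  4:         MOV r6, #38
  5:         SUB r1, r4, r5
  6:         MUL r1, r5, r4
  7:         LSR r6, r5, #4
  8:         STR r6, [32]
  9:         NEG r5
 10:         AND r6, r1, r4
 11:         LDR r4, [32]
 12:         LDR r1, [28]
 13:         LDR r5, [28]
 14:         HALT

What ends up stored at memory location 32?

r5=27
r1=8
r4=-3
r6=38
r1=(-3)-27=-30
r1=27*(-3)=-81
r6=27>>4=1
STR r6, [32] → M[32]=1
r5=-(27)=-27
r6=(-81)&(-3)=-83
r4=M[32]=1
r1=M[28]=5
r5=M[28]=5
halt.

1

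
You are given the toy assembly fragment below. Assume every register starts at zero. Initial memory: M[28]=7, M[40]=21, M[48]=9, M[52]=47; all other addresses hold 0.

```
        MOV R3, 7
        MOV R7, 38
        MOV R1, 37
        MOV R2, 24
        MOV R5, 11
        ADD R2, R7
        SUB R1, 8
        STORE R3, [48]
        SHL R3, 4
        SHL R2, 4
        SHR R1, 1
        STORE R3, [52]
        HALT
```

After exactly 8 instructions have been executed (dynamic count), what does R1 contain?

29

after MOV R3, 7: R3=7
after MOV R7, 38: R7=38
after MOV R1, 37: R1=37
after MOV R2, 24: R2=24
after MOV R5, 11: R5=11
after ADD R2, R7: R2=24+38=62
after SUB R1, 8: R1=37-8=29
STORE R3, [48] → M[48]=7
After step 8: R1 = 29.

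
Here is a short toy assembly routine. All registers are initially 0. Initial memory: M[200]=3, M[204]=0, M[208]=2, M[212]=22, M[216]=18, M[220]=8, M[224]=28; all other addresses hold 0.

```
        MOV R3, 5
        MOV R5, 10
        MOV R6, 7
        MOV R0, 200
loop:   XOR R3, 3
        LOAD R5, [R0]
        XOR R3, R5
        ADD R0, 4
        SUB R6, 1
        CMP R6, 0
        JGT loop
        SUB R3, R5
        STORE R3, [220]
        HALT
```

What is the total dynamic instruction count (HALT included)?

MOV R3, 5 → R3=5
MOV R5, 10 → R5=10
MOV R6, 7 → R6=7
MOV R0, 200 → R0=200
XOR R3, 3 → R3=5^3=6
LOAD R5, [R0] → R5=M[200]=3
XOR R3, R5 → R3=6^3=5
ADD R0, 4 → R0=200+4=204
SUB R6, 1 → R6=7-1=6
CMP R6, 0  (cmp 6,0)
JGT loop: taken
XOR R3, 3 → R3=5^3=6
LOAD R5, [R0] → R5=M[204]=0
XOR R3, R5 → R3=6^0=6
ADD R0, 4 → R0=204+4=208
SUB R6, 1 → R6=6-1=5
CMP R6, 0  (cmp 5,0)
JGT loop: taken
XOR R3, 3 → R3=6^3=5
LOAD R5, [R0] → R5=M[208]=2
XOR R3, R5 → R3=5^2=7
ADD R0, 4 → R0=208+4=212
SUB R6, 1 → R6=5-1=4
CMP R6, 0  (cmp 4,0)
JGT loop: taken
XOR R3, 3 → R3=7^3=4
LOAD R5, [R0] → R5=M[212]=22
XOR R3, R5 → R3=4^22=18
ADD R0, 4 → R0=212+4=216
SUB R6, 1 → R6=4-1=3
CMP R6, 0  (cmp 3,0)
JGT loop: taken
XOR R3, 3 → R3=18^3=17
LOAD R5, [R0] → R5=M[216]=18
XOR R3, R5 → R3=17^18=3
ADD R0, 4 → R0=216+4=220
SUB R6, 1 → R6=3-1=2
CMP R6, 0  (cmp 2,0)
JGT loop: taken
XOR R3, 3 → R3=3^3=0
LOAD R5, [R0] → R5=M[220]=8
XOR R3, R5 → R3=0^8=8
ADD R0, 4 → R0=220+4=224
SUB R6, 1 → R6=2-1=1
CMP R6, 0  (cmp 1,0)
JGT loop: taken
XOR R3, 3 → R3=8^3=11
LOAD R5, [R0] → R5=M[224]=28
XOR R3, R5 → R3=11^28=23
ADD R0, 4 → R0=224+4=228
SUB R6, 1 → R6=1-1=0
CMP R6, 0  (cmp 0,0)
JGT loop: not taken
SUB R3, R5 → R3=23-28=-5
STORE R3, [220] → M[220]=-5
halt.
Total executed instructions: 56.

56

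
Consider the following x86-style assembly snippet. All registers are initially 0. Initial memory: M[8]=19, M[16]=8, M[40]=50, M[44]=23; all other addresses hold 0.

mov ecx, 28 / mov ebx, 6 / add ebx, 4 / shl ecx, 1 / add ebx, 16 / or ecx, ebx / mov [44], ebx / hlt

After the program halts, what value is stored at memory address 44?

after mov ecx, 28: ecx=28
after mov ebx, 6: ebx=6
after add ebx, 4: ebx=6+4=10
after shl ecx, 1: ecx=28<<1=56
after add ebx, 16: ebx=10+16=26
after or ecx, ebx: ecx=56|26=58
mov [44], ebx → M[44]=26
halt.

26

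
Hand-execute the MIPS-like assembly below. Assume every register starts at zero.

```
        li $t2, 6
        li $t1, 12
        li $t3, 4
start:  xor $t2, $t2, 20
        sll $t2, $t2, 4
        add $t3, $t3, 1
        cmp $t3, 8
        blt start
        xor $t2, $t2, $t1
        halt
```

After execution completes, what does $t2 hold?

1267020

li $t2, 6 → $t2=6
li $t1, 12 → $t1=12
li $t3, 4 → $t3=4
xor $t2, $t2, 20 → $t2=6^20=18
sll $t2, $t2, 4 → $t2=18<<4=288
add $t3, $t3, 1 → $t3=4+1=5
cmp $t3, 8  (cmp 5,8)
blt start: taken
xor $t2, $t2, 20 → $t2=288^20=308
sll $t2, $t2, 4 → $t2=308<<4=4928
add $t3, $t3, 1 → $t3=5+1=6
cmp $t3, 8  (cmp 6,8)
blt start: taken
xor $t2, $t2, 20 → $t2=4928^20=4948
sll $t2, $t2, 4 → $t2=4948<<4=79168
add $t3, $t3, 1 → $t3=6+1=7
cmp $t3, 8  (cmp 7,8)
blt start: taken
xor $t2, $t2, 20 → $t2=79168^20=79188
sll $t2, $t2, 4 → $t2=79188<<4=1267008
add $t3, $t3, 1 → $t3=7+1=8
cmp $t3, 8  (cmp 8,8)
blt start: not taken
xor $t2, $t2, $t1 → $t2=1267008^12=1267020
halt.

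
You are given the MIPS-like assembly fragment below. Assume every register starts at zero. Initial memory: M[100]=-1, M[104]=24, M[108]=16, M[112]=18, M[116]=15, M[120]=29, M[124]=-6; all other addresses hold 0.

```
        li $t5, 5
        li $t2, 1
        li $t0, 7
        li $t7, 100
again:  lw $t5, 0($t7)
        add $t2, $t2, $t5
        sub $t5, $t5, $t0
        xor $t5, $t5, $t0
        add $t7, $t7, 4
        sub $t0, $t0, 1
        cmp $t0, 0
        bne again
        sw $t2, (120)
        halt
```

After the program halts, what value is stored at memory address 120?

96

after li $t5, 5: $t5=5
after li $t2, 1: $t2=1
after li $t0, 7: $t0=7
after li $t7, 100: $t7=100
after lw $t5, 0($t7): $t5=M[100]=-1
after add $t2, $t2, $t5: $t2=1+(-1)=0
after sub $t5, $t5, $t0: $t5=(-1)-7=-8
after xor $t5, $t5, $t0: $t5=(-8)^7=-1
after add $t7, $t7, 4: $t7=100+4=104
after sub $t0, $t0, 1: $t0=7-1=6
cmp $t0, 0  (cmp 6,0)
bne again: taken
after lw $t5, 0($t7): $t5=M[104]=24
after add $t2, $t2, $t5: $t2=0+24=24
after sub $t5, $t5, $t0: $t5=24-6=18
after xor $t5, $t5, $t0: $t5=18^6=20
after add $t7, $t7, 4: $t7=104+4=108
after sub $t0, $t0, 1: $t0=6-1=5
cmp $t0, 0  (cmp 5,0)
bne again: taken
after lw $t5, 0($t7): $t5=M[108]=16
after add $t2, $t2, $t5: $t2=24+16=40
after sub $t5, $t5, $t0: $t5=16-5=11
after xor $t5, $t5, $t0: $t5=11^5=14
after add $t7, $t7, 4: $t7=108+4=112
after sub $t0, $t0, 1: $t0=5-1=4
cmp $t0, 0  (cmp 4,0)
bne again: taken
after lw $t5, 0($t7): $t5=M[112]=18
after add $t2, $t2, $t5: $t2=40+18=58
after sub $t5, $t5, $t0: $t5=18-4=14
after xor $t5, $t5, $t0: $t5=14^4=10
after add $t7, $t7, 4: $t7=112+4=116
after sub $t0, $t0, 1: $t0=4-1=3
cmp $t0, 0  (cmp 3,0)
bne again: taken
after lw $t5, 0($t7): $t5=M[116]=15
after add $t2, $t2, $t5: $t2=58+15=73
after sub $t5, $t5, $t0: $t5=15-3=12
after xor $t5, $t5, $t0: $t5=12^3=15
after add $t7, $t7, 4: $t7=116+4=120
after sub $t0, $t0, 1: $t0=3-1=2
cmp $t0, 0  (cmp 2,0)
bne again: taken
after lw $t5, 0($t7): $t5=M[120]=29
after add $t2, $t2, $t5: $t2=73+29=102
after sub $t5, $t5, $t0: $t5=29-2=27
after xor $t5, $t5, $t0: $t5=27^2=25
after add $t7, $t7, 4: $t7=120+4=124
after sub $t0, $t0, 1: $t0=2-1=1
cmp $t0, 0  (cmp 1,0)
bne again: taken
after lw $t5, 0($t7): $t5=M[124]=-6
after add $t2, $t2, $t5: $t2=102+(-6)=96
after sub $t5, $t5, $t0: $t5=(-6)-1=-7
after xor $t5, $t5, $t0: $t5=(-7)^1=-8
after add $t7, $t7, 4: $t7=124+4=128
after sub $t0, $t0, 1: $t0=1-1=0
cmp $t0, 0  (cmp 0,0)
bne again: not taken
sw $t2, (120) → M[120]=96
halt.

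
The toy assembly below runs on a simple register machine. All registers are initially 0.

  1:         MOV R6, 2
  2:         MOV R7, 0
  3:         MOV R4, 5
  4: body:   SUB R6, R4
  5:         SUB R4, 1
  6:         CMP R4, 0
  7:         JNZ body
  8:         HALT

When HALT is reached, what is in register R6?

R6=2
R7=0
R4=5
R6=2-5=-3
R4=5-1=4
CMP R4, 0  (cmp 4,0)
JNZ body: taken
R6=(-3)-4=-7
R4=4-1=3
CMP R4, 0  (cmp 3,0)
JNZ body: taken
R6=(-7)-3=-10
R4=3-1=2
CMP R4, 0  (cmp 2,0)
JNZ body: taken
R6=(-10)-2=-12
R4=2-1=1
CMP R4, 0  (cmp 1,0)
JNZ body: taken
R6=(-12)-1=-13
R4=1-1=0
CMP R4, 0  (cmp 0,0)
JNZ body: not taken
halt.

-13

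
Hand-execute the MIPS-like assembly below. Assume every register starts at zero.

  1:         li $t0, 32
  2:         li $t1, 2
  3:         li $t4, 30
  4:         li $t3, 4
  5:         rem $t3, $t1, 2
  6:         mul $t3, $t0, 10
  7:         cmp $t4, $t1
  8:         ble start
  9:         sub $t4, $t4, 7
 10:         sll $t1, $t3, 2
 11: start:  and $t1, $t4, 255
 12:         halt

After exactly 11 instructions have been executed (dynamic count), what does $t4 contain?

23

li $t0, 32 → $t0=32
li $t1, 2 → $t1=2
li $t4, 30 → $t4=30
li $t3, 4 → $t3=4
rem $t3, $t1, 2 → $t3=2%2=0
mul $t3, $t0, 10 → $t3=32*10=320
cmp $t4, $t1  (cmp 30,2)
ble start: not taken
sub $t4, $t4, 7 → $t4=30-7=23
sll $t1, $t3, 2 → $t1=320<<2=1280
and $t1, $t4, 255 → $t1=23&255=23
After step 11: $t4 = 23.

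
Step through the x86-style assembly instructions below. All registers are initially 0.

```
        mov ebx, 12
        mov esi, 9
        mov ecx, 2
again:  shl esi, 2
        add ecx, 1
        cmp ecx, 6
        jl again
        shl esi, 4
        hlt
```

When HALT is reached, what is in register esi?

after mov ebx, 12: ebx=12
after mov esi, 9: esi=9
after mov ecx, 2: ecx=2
after shl esi, 2: esi=9<<2=36
after add ecx, 1: ecx=2+1=3
cmp ecx, 6  (cmp 3,6)
jl again: taken
after shl esi, 2: esi=36<<2=144
after add ecx, 1: ecx=3+1=4
cmp ecx, 6  (cmp 4,6)
jl again: taken
after shl esi, 2: esi=144<<2=576
after add ecx, 1: ecx=4+1=5
cmp ecx, 6  (cmp 5,6)
jl again: taken
after shl esi, 2: esi=576<<2=2304
after add ecx, 1: ecx=5+1=6
cmp ecx, 6  (cmp 6,6)
jl again: not taken
after shl esi, 4: esi=2304<<4=36864
halt.

36864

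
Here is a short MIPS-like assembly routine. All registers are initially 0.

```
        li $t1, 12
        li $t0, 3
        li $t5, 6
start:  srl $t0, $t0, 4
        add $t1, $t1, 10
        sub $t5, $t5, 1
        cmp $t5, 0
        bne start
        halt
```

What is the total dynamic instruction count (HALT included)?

34

$t1=12
$t0=3
$t5=6
$t0=3>>4=0
$t1=12+10=22
$t5=6-1=5
cmp $t5, 0  (cmp 5,0)
bne start: taken
$t0=0>>4=0
$t1=22+10=32
$t5=5-1=4
cmp $t5, 0  (cmp 4,0)
bne start: taken
$t0=0>>4=0
$t1=32+10=42
$t5=4-1=3
cmp $t5, 0  (cmp 3,0)
bne start: taken
$t0=0>>4=0
$t1=42+10=52
$t5=3-1=2
cmp $t5, 0  (cmp 2,0)
bne start: taken
$t0=0>>4=0
$t1=52+10=62
$t5=2-1=1
cmp $t5, 0  (cmp 1,0)
bne start: taken
$t0=0>>4=0
$t1=62+10=72
$t5=1-1=0
cmp $t5, 0  (cmp 0,0)
bne start: not taken
halt.
Total executed instructions: 34.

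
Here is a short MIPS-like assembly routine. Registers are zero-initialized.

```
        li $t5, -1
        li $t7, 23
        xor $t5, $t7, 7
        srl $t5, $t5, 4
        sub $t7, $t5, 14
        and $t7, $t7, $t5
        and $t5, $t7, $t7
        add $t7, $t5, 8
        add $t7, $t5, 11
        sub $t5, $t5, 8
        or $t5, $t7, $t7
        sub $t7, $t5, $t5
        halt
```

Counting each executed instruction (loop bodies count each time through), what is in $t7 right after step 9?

12

$t5=-1
$t7=23
$t5=23^7=16
$t5=16>>4=1
$t7=1-14=-13
$t7=(-13)&1=1
$t5=1&1=1
$t7=1+8=9
$t7=1+11=12
After step 9: $t7 = 12.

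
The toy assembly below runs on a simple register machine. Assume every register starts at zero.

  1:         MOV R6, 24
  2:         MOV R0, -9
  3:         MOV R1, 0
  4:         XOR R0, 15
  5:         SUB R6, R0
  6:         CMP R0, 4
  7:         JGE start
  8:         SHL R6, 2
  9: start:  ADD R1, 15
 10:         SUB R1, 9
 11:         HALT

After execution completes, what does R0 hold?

-8

MOV R6, 24 → R6=24
MOV R0, -9 → R0=-9
MOV R1, 0 → R1=0
XOR R0, 15 → R0=(-9)^15=-8
SUB R6, R0 → R6=24-(-8)=32
CMP R0, 4  (cmp -8,4)
JGE start: not taken
SHL R6, 2 → R6=32<<2=128
ADD R1, 15 → R1=0+15=15
SUB R1, 9 → R1=15-9=6
halt.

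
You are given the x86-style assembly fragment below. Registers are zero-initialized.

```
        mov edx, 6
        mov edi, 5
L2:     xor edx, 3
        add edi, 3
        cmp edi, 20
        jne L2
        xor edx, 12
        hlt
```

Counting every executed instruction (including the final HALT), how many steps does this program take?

24

mov edx, 6 → edx=6
mov edi, 5 → edi=5
xor edx, 3 → edx=6^3=5
add edi, 3 → edi=5+3=8
cmp edi, 20  (cmp 8,20)
jne L2: taken
xor edx, 3 → edx=5^3=6
add edi, 3 → edi=8+3=11
cmp edi, 20  (cmp 11,20)
jne L2: taken
xor edx, 3 → edx=6^3=5
add edi, 3 → edi=11+3=14
cmp edi, 20  (cmp 14,20)
jne L2: taken
xor edx, 3 → edx=5^3=6
add edi, 3 → edi=14+3=17
cmp edi, 20  (cmp 17,20)
jne L2: taken
xor edx, 3 → edx=6^3=5
add edi, 3 → edi=17+3=20
cmp edi, 20  (cmp 20,20)
jne L2: not taken
xor edx, 12 → edx=5^12=9
halt.
Total executed instructions: 24.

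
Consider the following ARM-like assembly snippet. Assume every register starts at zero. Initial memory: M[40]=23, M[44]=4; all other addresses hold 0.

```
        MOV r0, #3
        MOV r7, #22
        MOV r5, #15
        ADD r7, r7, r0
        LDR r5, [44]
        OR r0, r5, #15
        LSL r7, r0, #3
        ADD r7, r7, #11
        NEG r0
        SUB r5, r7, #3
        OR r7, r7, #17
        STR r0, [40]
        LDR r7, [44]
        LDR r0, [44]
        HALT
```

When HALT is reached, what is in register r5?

after MOV r0, #3: r0=3
after MOV r7, #22: r7=22
after MOV r5, #15: r5=15
after ADD r7, r7, r0: r7=22+3=25
after LDR r5, [44]: r5=M[44]=4
after OR r0, r5, #15: r0=4|15=15
after LSL r7, r0, #3: r7=15<<3=120
after ADD r7, r7, #11: r7=120+11=131
after NEG r0: r0=-(15)=-15
after SUB r5, r7, #3: r5=131-3=128
after OR r7, r7, #17: r7=131|17=147
STR r0, [40] → M[40]=-15
after LDR r7, [44]: r7=M[44]=4
after LDR r0, [44]: r0=M[44]=4
halt.

128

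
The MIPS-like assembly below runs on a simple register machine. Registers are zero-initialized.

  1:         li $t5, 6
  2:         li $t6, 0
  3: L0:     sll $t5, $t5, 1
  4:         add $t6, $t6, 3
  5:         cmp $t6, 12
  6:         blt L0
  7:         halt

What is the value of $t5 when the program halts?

96

$t5=6
$t6=0
$t5=6<<1=12
$t6=0+3=3
cmp $t6, 12  (cmp 3,12)
blt L0: taken
$t5=12<<1=24
$t6=3+3=6
cmp $t6, 12  (cmp 6,12)
blt L0: taken
$t5=24<<1=48
$t6=6+3=9
cmp $t6, 12  (cmp 9,12)
blt L0: taken
$t5=48<<1=96
$t6=9+3=12
cmp $t6, 12  (cmp 12,12)
blt L0: not taken
halt.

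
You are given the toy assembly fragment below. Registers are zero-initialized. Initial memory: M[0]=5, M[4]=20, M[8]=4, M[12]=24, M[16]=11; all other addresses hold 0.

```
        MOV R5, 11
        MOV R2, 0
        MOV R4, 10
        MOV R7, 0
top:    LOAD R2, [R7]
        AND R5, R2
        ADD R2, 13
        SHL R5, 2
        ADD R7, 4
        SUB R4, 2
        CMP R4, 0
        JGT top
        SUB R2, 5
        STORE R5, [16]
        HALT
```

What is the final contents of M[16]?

R5=11
R2=0
R4=10
R7=0
R2=M[0]=5
R5=11&5=1
R2=5+13=18
R5=1<<2=4
R7=0+4=4
R4=10-2=8
CMP R4, 0  (cmp 8,0)
JGT top: taken
R2=M[4]=20
R5=4&20=4
R2=20+13=33
R5=4<<2=16
R7=4+4=8
R4=8-2=6
CMP R4, 0  (cmp 6,0)
JGT top: taken
R2=M[8]=4
R5=16&4=0
R2=4+13=17
R5=0<<2=0
R7=8+4=12
R4=6-2=4
CMP R4, 0  (cmp 4,0)
JGT top: taken
R2=M[12]=24
R5=0&24=0
R2=24+13=37
R5=0<<2=0
R7=12+4=16
R4=4-2=2
CMP R4, 0  (cmp 2,0)
JGT top: taken
R2=M[16]=11
R5=0&11=0
R2=11+13=24
R5=0<<2=0
R7=16+4=20
R4=2-2=0
CMP R4, 0  (cmp 0,0)
JGT top: not taken
R2=24-5=19
STORE R5, [16] → M[16]=0
halt.

0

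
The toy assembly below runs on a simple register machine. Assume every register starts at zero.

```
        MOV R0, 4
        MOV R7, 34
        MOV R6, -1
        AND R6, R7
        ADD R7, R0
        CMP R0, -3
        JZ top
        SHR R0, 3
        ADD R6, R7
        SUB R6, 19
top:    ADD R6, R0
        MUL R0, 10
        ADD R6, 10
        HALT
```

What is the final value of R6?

after MOV R0, 4: R0=4
after MOV R7, 34: R7=34
after MOV R6, -1: R6=-1
after AND R6, R7: R6=(-1)&34=34
after ADD R7, R0: R7=34+4=38
CMP R0, -3  (cmp 4,-3)
JZ top: not taken
after SHR R0, 3: R0=4>>3=0
after ADD R6, R7: R6=34+38=72
after SUB R6, 19: R6=72-19=53
after ADD R6, R0: R6=53+0=53
after MUL R0, 10: R0=0*10=0
after ADD R6, 10: R6=53+10=63
halt.

63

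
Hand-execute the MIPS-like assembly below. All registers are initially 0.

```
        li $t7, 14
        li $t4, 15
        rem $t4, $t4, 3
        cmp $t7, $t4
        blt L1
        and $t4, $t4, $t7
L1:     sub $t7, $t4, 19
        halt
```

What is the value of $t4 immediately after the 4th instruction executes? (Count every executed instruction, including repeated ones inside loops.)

after li $t7, 14: $t7=14
after li $t4, 15: $t4=15
after rem $t4, $t4, 3: $t4=15%3=0
cmp $t7, $t4  (cmp 14,0)
After step 4: $t4 = 0.

0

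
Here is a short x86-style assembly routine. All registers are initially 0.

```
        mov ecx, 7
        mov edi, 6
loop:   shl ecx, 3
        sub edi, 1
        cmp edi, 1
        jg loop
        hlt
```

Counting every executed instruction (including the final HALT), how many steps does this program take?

after mov ecx, 7: ecx=7
after mov edi, 6: edi=6
after shl ecx, 3: ecx=7<<3=56
after sub edi, 1: edi=6-1=5
cmp edi, 1  (cmp 5,1)
jg loop: taken
after shl ecx, 3: ecx=56<<3=448
after sub edi, 1: edi=5-1=4
cmp edi, 1  (cmp 4,1)
jg loop: taken
after shl ecx, 3: ecx=448<<3=3584
after sub edi, 1: edi=4-1=3
cmp edi, 1  (cmp 3,1)
jg loop: taken
after shl ecx, 3: ecx=3584<<3=28672
after sub edi, 1: edi=3-1=2
cmp edi, 1  (cmp 2,1)
jg loop: taken
after shl ecx, 3: ecx=28672<<3=229376
after sub edi, 1: edi=2-1=1
cmp edi, 1  (cmp 1,1)
jg loop: not taken
halt.
Total executed instructions: 23.

23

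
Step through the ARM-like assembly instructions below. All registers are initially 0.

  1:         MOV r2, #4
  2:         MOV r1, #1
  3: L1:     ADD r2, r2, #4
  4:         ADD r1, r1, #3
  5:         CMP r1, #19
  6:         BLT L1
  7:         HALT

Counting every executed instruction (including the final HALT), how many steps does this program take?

27

r2=4
r1=1
r2=4+4=8
r1=1+3=4
CMP r1, #19  (cmp 4,19)
BLT L1: taken
r2=8+4=12
r1=4+3=7
CMP r1, #19  (cmp 7,19)
BLT L1: taken
r2=12+4=16
r1=7+3=10
CMP r1, #19  (cmp 10,19)
BLT L1: taken
r2=16+4=20
r1=10+3=13
CMP r1, #19  (cmp 13,19)
BLT L1: taken
r2=20+4=24
r1=13+3=16
CMP r1, #19  (cmp 16,19)
BLT L1: taken
r2=24+4=28
r1=16+3=19
CMP r1, #19  (cmp 19,19)
BLT L1: not taken
halt.
Total executed instructions: 27.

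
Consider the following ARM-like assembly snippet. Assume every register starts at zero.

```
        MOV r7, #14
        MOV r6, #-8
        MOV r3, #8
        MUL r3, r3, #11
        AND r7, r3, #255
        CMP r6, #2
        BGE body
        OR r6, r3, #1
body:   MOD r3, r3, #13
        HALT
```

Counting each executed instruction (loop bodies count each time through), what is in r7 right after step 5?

88

MOV r7, #14 → r7=14
MOV r6, #-8 → r6=-8
MOV r3, #8 → r3=8
MUL r3, r3, #11 → r3=8*11=88
AND r7, r3, #255 → r7=88&255=88
After step 5: r7 = 88.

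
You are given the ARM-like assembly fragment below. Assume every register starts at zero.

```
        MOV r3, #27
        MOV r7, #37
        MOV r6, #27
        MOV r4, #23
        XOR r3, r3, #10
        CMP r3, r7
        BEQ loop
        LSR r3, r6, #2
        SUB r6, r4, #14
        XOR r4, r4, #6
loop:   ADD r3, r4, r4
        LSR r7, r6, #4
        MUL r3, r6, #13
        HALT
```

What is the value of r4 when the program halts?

r3=27
r7=37
r6=27
r4=23
r3=27^10=17
CMP r3, r7  (cmp 17,37)
BEQ loop: not taken
r3=27>>2=6
r6=23-14=9
r4=23^6=17
r3=17+17=34
r7=9>>4=0
r3=9*13=117
halt.

17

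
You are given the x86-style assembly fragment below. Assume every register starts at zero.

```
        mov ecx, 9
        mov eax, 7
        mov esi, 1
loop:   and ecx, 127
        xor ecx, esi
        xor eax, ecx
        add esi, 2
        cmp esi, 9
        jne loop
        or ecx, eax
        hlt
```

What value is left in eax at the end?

ecx=9
eax=7
esi=1
ecx=9&127=9
ecx=9^1=8
eax=7^8=15
esi=1+2=3
cmp esi, 9  (cmp 3,9)
jne loop: taken
ecx=8&127=8
ecx=8^3=11
eax=15^11=4
esi=3+2=5
cmp esi, 9  (cmp 5,9)
jne loop: taken
ecx=11&127=11
ecx=11^5=14
eax=4^14=10
esi=5+2=7
cmp esi, 9  (cmp 7,9)
jne loop: taken
ecx=14&127=14
ecx=14^7=9
eax=10^9=3
esi=7+2=9
cmp esi, 9  (cmp 9,9)
jne loop: not taken
ecx=9|3=11
halt.

3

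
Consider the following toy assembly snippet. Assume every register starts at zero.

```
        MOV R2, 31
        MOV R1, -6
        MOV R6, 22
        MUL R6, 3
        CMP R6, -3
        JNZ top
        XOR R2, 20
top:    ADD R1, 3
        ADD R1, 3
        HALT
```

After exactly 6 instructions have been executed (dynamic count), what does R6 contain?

66

MOV R2, 31 → R2=31
MOV R1, -6 → R1=-6
MOV R6, 22 → R6=22
MUL R6, 3 → R6=22*3=66
CMP R6, -3  (cmp 66,-3)
JNZ top: taken
After step 6: R6 = 66.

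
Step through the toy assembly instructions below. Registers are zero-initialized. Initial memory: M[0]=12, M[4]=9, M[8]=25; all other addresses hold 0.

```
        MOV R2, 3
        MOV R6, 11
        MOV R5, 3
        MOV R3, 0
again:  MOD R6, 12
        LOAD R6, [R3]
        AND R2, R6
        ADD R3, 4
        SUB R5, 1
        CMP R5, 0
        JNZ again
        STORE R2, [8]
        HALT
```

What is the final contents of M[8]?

0

R2=3
R6=11
R5=3
R3=0
R6=11%12=11
R6=M[0]=12
R2=3&12=0
R3=0+4=4
R5=3-1=2
CMP R5, 0  (cmp 2,0)
JNZ again: taken
R6=12%12=0
R6=M[4]=9
R2=0&9=0
R3=4+4=8
R5=2-1=1
CMP R5, 0  (cmp 1,0)
JNZ again: taken
R6=9%12=9
R6=M[8]=25
R2=0&25=0
R3=8+4=12
R5=1-1=0
CMP R5, 0  (cmp 0,0)
JNZ again: not taken
STORE R2, [8] → M[8]=0
halt.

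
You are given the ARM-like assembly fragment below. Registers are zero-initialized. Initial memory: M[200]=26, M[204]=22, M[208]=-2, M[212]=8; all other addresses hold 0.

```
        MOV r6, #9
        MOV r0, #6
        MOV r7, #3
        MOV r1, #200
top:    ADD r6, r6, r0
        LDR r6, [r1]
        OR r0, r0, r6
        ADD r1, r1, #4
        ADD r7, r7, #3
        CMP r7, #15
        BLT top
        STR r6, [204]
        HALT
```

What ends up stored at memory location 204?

r6=9
r0=6
r7=3
r1=200
r6=9+6=15
r6=M[200]=26
r0=6|26=30
r1=200+4=204
r7=3+3=6
CMP r7, #15  (cmp 6,15)
BLT top: taken
r6=26+30=56
r6=M[204]=22
r0=30|22=30
r1=204+4=208
r7=6+3=9
CMP r7, #15  (cmp 9,15)
BLT top: taken
r6=22+30=52
r6=M[208]=-2
r0=30|(-2)=-2
r1=208+4=212
r7=9+3=12
CMP r7, #15  (cmp 12,15)
BLT top: taken
r6=(-2)+(-2)=-4
r6=M[212]=8
r0=(-2)|8=-2
r1=212+4=216
r7=12+3=15
CMP r7, #15  (cmp 15,15)
BLT top: not taken
STR r6, [204] → M[204]=8
halt.

8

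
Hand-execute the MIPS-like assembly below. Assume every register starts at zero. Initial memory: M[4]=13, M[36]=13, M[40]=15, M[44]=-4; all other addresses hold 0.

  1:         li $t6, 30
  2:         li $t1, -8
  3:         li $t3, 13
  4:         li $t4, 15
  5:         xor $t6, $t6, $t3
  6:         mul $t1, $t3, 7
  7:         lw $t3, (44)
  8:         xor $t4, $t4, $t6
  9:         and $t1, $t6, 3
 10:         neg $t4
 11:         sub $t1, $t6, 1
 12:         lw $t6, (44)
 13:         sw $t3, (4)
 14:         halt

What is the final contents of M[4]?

-4

$t6=30
$t1=-8
$t3=13
$t4=15
$t6=30^13=19
$t1=13*7=91
$t3=M[44]=-4
$t4=15^19=28
$t1=19&3=3
$t4=-(28)=-28
$t1=19-1=18
$t6=M[44]=-4
sw $t3, (4) → M[4]=-4
halt.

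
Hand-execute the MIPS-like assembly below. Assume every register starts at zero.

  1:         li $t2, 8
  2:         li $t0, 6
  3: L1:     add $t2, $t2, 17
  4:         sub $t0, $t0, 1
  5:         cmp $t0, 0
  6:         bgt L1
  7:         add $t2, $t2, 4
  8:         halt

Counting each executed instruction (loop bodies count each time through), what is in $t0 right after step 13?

3

$t2=8
$t0=6
$t2=8+17=25
$t0=6-1=5
cmp $t0, 0  (cmp 5,0)
bgt L1: taken
$t2=25+17=42
$t0=5-1=4
cmp $t0, 0  (cmp 4,0)
bgt L1: taken
$t2=42+17=59
$t0=4-1=3
cmp $t0, 0  (cmp 3,0)
After step 13: $t0 = 3.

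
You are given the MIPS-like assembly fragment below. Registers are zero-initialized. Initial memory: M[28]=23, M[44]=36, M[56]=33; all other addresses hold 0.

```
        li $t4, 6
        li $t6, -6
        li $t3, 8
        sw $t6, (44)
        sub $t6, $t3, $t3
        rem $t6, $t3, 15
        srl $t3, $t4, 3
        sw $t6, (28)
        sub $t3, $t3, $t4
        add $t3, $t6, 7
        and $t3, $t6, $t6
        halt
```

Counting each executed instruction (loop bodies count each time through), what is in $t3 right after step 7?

after li $t4, 6: $t4=6
after li $t6, -6: $t6=-6
after li $t3, 8: $t3=8
sw $t6, (44) → M[44]=-6
after sub $t6, $t3, $t3: $t6=8-8=0
after rem $t6, $t3, 15: $t6=8%15=8
after srl $t3, $t4, 3: $t3=6>>3=0
After step 7: $t3 = 0.

0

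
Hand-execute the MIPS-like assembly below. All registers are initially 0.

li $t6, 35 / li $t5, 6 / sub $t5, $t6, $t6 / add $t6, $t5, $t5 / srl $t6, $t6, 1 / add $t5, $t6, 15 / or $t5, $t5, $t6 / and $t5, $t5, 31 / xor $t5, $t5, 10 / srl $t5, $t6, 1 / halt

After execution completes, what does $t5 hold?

li $t6, 35 → $t6=35
li $t5, 6 → $t5=6
sub $t5, $t6, $t6 → $t5=35-35=0
add $t6, $t5, $t5 → $t6=0+0=0
srl $t6, $t6, 1 → $t6=0>>1=0
add $t5, $t6, 15 → $t5=0+15=15
or $t5, $t5, $t6 → $t5=15|0=15
and $t5, $t5, 31 → $t5=15&31=15
xor $t5, $t5, 10 → $t5=15^10=5
srl $t5, $t6, 1 → $t5=0>>1=0
halt.

0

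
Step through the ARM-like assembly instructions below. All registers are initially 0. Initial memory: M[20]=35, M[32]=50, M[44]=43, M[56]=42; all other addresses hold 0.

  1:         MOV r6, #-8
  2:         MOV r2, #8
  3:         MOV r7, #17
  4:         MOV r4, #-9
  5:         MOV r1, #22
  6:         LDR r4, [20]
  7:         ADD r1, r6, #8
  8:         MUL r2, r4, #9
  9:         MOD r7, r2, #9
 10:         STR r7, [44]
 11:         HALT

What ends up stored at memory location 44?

MOV r6, #-8 → r6=-8
MOV r2, #8 → r2=8
MOV r7, #17 → r7=17
MOV r4, #-9 → r4=-9
MOV r1, #22 → r1=22
LDR r4, [20] → r4=M[20]=35
ADD r1, r6, #8 → r1=(-8)+8=0
MUL r2, r4, #9 → r2=35*9=315
MOD r7, r2, #9 → r7=315%9=0
STR r7, [44] → M[44]=0
halt.

0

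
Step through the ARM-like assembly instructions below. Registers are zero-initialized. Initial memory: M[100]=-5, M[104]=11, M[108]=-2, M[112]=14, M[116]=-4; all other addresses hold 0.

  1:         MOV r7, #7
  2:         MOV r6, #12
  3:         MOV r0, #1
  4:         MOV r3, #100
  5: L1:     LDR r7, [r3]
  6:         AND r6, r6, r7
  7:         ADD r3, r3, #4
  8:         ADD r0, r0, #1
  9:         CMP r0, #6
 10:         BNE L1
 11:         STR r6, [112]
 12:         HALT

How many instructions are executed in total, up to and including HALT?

r7=7
r6=12
r0=1
r3=100
r7=M[100]=-5
r6=12&(-5)=8
r3=100+4=104
r0=1+1=2
CMP r0, #6  (cmp 2,6)
BNE L1: taken
r7=M[104]=11
r6=8&11=8
r3=104+4=108
r0=2+1=3
CMP r0, #6  (cmp 3,6)
BNE L1: taken
r7=M[108]=-2
r6=8&(-2)=8
r3=108+4=112
r0=3+1=4
CMP r0, #6  (cmp 4,6)
BNE L1: taken
r7=M[112]=14
r6=8&14=8
r3=112+4=116
r0=4+1=5
CMP r0, #6  (cmp 5,6)
BNE L1: taken
r7=M[116]=-4
r6=8&(-4)=8
r3=116+4=120
r0=5+1=6
CMP r0, #6  (cmp 6,6)
BNE L1: not taken
STR r6, [112] → M[112]=8
halt.
Total executed instructions: 36.

36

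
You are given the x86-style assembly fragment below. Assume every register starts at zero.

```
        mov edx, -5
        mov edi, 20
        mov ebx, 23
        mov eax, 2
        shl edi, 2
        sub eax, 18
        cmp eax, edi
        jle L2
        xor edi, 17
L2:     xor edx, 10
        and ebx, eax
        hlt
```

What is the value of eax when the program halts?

mov edx, -5 → edx=-5
mov edi, 20 → edi=20
mov ebx, 23 → ebx=23
mov eax, 2 → eax=2
shl edi, 2 → edi=20<<2=80
sub eax, 18 → eax=2-18=-16
cmp eax, edi  (cmp -16,80)
jle L2: taken
xor edx, 10 → edx=(-5)^10=-15
and ebx, eax → ebx=23&(-16)=16
halt.

-16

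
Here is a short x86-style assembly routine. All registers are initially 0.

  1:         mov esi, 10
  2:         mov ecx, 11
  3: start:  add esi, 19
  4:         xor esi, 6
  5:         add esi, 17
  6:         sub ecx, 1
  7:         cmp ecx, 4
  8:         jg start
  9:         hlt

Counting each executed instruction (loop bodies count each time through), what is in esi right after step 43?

236

esi=10
ecx=11
esi=10+19=29
esi=29^6=27
esi=27+17=44
ecx=11-1=10
cmp ecx, 4  (cmp 10,4)
jg start: taken
esi=44+19=63
esi=63^6=57
esi=57+17=74
ecx=10-1=9
cmp ecx, 4  (cmp 9,4)
jg start: taken
esi=74+19=93
esi=93^6=91
esi=91+17=108
ecx=9-1=8
cmp ecx, 4  (cmp 8,4)
jg start: taken
esi=108+19=127
esi=127^6=121
esi=121+17=138
ecx=8-1=7
cmp ecx, 4  (cmp 7,4)
jg start: taken
esi=138+19=157
esi=157^6=155
esi=155+17=172
ecx=7-1=6
cmp ecx, 4  (cmp 6,4)
jg start: taken
esi=172+19=191
esi=191^6=185
esi=185+17=202
ecx=6-1=5
cmp ecx, 4  (cmp 5,4)
jg start: taken
esi=202+19=221
esi=221^6=219
esi=219+17=236
ecx=5-1=4
cmp ecx, 4  (cmp 4,4)
After step 43: esi = 236.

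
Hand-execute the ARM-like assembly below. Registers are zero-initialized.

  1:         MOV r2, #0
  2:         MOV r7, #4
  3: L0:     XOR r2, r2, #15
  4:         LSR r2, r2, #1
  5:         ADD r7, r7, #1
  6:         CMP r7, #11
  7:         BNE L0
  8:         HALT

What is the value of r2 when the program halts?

MOV r2, #0 → r2=0
MOV r7, #4 → r7=4
XOR r2, r2, #15 → r2=0^15=15
LSR r2, r2, #1 → r2=15>>1=7
ADD r7, r7, #1 → r7=4+1=5
CMP r7, #11  (cmp 5,11)
BNE L0: taken
XOR r2, r2, #15 → r2=7^15=8
LSR r2, r2, #1 → r2=8>>1=4
ADD r7, r7, #1 → r7=5+1=6
CMP r7, #11  (cmp 6,11)
BNE L0: taken
XOR r2, r2, #15 → r2=4^15=11
LSR r2, r2, #1 → r2=11>>1=5
ADD r7, r7, #1 → r7=6+1=7
CMP r7, #11  (cmp 7,11)
BNE L0: taken
XOR r2, r2, #15 → r2=5^15=10
LSR r2, r2, #1 → r2=10>>1=5
ADD r7, r7, #1 → r7=7+1=8
CMP r7, #11  (cmp 8,11)
BNE L0: taken
XOR r2, r2, #15 → r2=5^15=10
LSR r2, r2, #1 → r2=10>>1=5
ADD r7, r7, #1 → r7=8+1=9
CMP r7, #11  (cmp 9,11)
BNE L0: taken
XOR r2, r2, #15 → r2=5^15=10
LSR r2, r2, #1 → r2=10>>1=5
ADD r7, r7, #1 → r7=9+1=10
CMP r7, #11  (cmp 10,11)
BNE L0: taken
XOR r2, r2, #15 → r2=5^15=10
LSR r2, r2, #1 → r2=10>>1=5
ADD r7, r7, #1 → r7=10+1=11
CMP r7, #11  (cmp 11,11)
BNE L0: not taken
halt.

5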